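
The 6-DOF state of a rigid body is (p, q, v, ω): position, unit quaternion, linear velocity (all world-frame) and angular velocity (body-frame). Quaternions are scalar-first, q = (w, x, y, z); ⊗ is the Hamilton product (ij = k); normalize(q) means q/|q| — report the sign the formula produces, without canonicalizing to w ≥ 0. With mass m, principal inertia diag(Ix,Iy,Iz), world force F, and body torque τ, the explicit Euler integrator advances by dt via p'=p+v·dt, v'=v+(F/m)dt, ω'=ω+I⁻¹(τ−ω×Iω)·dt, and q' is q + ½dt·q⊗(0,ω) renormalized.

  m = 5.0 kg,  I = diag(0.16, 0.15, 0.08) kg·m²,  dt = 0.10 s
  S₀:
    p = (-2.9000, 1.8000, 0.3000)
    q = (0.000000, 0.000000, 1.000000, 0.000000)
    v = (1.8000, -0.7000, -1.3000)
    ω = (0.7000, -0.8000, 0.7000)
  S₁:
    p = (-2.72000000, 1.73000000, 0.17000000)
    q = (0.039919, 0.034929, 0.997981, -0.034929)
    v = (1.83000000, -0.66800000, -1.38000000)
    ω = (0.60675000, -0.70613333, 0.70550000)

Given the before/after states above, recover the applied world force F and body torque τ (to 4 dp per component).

F = (1.5000, 1.6000, -4.0000)
τ = (-0.1100, 0.1800, 0.0100)

velocity change Δv = (0.03000000, 0.03200000, -0.08000000)
F = m·Δv/dt = (1.5000, 1.6000, -4.0000)
rate change Δω = (-0.09325000, 0.09386667, 0.00550000)
gyro term ω₀×Iω₀ = (0.0392, 0.0392, 0.0056)
I·α + gyro = (-0.1100, 0.1800, 0.0100)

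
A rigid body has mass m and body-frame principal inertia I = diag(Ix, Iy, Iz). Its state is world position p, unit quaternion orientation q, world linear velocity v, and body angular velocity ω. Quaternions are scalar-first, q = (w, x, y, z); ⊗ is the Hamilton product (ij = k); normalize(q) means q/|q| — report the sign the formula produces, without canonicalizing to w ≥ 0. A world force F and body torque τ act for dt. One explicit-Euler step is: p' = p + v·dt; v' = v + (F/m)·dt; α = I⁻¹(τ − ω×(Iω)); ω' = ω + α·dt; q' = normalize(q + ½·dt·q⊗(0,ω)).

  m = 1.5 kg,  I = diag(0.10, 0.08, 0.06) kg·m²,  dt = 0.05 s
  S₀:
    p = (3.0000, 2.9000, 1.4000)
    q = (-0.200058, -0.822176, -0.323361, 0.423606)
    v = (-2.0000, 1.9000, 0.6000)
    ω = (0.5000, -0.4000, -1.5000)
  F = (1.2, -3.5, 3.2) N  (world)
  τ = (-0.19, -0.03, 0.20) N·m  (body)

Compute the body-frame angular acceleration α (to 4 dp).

precession coupling ω×(Iω) = (-0.0120, -0.0300, 0.0040)
α = I⁻¹(τ − ω×Iω) = (-1.7800, 0.0000, 3.2667)

α = (-1.7800, 0.0000, 3.2667)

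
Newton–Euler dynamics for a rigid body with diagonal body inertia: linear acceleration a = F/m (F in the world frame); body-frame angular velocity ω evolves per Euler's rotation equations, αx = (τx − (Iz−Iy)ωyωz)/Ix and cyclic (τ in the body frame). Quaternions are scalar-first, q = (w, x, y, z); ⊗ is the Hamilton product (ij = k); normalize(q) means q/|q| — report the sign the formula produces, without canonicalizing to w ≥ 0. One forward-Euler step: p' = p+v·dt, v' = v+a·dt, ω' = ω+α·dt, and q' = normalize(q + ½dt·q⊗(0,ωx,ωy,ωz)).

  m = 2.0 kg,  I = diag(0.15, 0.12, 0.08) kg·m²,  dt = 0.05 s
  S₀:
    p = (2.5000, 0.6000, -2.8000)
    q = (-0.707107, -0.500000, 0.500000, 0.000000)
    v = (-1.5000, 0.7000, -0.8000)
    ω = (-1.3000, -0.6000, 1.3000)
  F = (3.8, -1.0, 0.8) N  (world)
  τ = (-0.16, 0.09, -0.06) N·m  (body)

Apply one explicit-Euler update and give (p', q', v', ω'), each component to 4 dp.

p' = (2.4250, 0.6350, -2.8400)
q' = (-0.7150, -0.4602, 0.5262, 0.0008)
v' = (-1.4050, 0.6750, -0.7800)
ω' = (-1.3637, -0.5132, 1.2771)

new position p' = (2.4250, 0.6350, -2.8400)
v + (F/m)dt = (-1.4050, 0.6750, -0.7800)
gyro term ω×Iω = (0.0312, -0.1183, -0.0234)
(τ − ω×Iω)/I = (-1.2747, 1.7358, -0.4575)
ω + α·dt = (-1.3637, -0.5132, 1.2771)
Hamilton product q⊗(0,ω) = (-0.3500000, 1.5692391, 1.0742642, 0.0307609)
q' = normalize(q + ½dt·q⊗(0,ω)) = (-0.7150, -0.4602, 0.5262, 0.0008)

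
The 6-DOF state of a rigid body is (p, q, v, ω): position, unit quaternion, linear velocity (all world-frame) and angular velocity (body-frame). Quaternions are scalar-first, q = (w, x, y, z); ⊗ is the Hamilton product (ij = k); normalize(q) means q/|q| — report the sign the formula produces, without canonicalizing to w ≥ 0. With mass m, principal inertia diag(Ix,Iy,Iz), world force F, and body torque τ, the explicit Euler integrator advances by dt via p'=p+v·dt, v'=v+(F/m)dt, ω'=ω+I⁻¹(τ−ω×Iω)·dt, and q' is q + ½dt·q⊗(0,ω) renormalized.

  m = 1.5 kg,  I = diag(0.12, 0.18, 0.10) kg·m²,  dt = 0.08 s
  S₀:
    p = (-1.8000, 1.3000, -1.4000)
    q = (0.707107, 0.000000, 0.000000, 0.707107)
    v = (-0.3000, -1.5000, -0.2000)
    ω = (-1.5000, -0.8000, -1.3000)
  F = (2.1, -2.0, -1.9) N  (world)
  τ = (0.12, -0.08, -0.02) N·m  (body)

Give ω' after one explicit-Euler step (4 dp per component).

ω×(Iω) gyroscopic = (-0.0832, 0.0390, 0.0720)
angular accel α = (1.6933, -0.6611, -0.9200)
ω' = ω + α·dt = (-1.3645, -0.8529, -1.3736)

ω' = (-1.3645, -0.8529, -1.3736)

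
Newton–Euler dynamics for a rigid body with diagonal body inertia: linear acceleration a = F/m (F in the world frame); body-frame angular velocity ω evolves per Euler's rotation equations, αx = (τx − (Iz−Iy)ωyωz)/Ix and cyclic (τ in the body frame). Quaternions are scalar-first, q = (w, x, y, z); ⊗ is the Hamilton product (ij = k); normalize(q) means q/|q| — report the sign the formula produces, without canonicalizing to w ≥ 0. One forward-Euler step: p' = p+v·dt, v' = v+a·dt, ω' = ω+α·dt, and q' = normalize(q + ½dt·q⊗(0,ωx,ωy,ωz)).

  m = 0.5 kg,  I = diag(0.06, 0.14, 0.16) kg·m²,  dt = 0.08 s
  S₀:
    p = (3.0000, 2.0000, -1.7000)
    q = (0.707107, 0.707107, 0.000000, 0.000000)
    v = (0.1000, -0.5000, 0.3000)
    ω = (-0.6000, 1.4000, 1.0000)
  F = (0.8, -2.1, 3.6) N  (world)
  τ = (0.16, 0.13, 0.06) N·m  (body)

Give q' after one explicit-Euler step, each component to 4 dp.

2q̇ = q⊗(0,ω) = (0.4242642, -0.4242642, 0.2828428, 1.6970568)
q' = normalize(q + ½dt·q⊗(0,ω)) = (0.7222, 0.6883, 0.0113, 0.0677)

q' = (0.7222, 0.6883, 0.0113, 0.0677)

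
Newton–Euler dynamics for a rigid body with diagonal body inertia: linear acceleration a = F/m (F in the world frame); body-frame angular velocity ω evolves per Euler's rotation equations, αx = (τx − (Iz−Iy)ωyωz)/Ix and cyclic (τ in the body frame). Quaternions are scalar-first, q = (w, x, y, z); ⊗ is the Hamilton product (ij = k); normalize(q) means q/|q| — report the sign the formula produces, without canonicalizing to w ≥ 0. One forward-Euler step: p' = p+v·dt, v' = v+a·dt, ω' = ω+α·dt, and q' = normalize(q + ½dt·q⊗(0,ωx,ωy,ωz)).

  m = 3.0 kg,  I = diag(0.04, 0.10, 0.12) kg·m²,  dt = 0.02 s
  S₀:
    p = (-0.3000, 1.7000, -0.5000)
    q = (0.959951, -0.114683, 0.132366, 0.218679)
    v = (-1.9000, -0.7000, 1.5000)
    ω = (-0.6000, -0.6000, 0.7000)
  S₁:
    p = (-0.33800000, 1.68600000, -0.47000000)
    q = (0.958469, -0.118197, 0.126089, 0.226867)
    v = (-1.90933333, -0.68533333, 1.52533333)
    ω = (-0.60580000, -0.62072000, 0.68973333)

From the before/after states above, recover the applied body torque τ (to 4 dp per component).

ω₁ − ω₀ = (-0.00580000, -0.02072000, -0.01026667)
precession coupling = (-0.0084, 0.0336, 0.0216)
τ = I·(Δω/dt) + ω₀×(Iω₀) = (-0.0200, -0.0700, -0.0400)

τ = (-0.0200, -0.0700, -0.0400)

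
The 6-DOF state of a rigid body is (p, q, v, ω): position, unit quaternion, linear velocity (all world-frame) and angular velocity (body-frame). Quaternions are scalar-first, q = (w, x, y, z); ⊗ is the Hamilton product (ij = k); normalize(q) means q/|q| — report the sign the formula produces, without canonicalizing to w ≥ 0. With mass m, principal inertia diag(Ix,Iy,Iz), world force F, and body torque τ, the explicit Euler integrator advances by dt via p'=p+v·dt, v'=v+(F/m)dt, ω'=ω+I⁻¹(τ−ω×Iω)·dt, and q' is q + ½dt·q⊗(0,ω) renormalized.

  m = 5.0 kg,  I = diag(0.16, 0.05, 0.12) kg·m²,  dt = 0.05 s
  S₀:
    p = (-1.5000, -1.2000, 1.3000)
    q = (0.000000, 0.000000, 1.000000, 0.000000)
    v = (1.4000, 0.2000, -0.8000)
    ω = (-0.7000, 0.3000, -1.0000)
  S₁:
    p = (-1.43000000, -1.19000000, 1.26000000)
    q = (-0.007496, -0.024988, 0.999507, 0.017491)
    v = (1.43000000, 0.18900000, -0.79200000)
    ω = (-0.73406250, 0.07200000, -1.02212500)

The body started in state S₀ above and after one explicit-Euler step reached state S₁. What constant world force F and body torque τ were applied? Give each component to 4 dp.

F = (3.0000, -1.1000, 0.8000)
τ = (-0.1300, -0.2000, -0.0300)

Δω = ω₁−ω₀ = (-0.03406250, -0.22800000, -0.02212500)
precession coupling = (-0.0210, 0.0280, 0.0231)
τ = I·(Δω/dt) + ω₀×(Iω₀) = (-0.1300, -0.2000, -0.0300)
Δv = v₁−v₀ = (0.03000000, -0.01100000, 0.00800000)
applied force F = (3.0000, -1.1000, 0.8000)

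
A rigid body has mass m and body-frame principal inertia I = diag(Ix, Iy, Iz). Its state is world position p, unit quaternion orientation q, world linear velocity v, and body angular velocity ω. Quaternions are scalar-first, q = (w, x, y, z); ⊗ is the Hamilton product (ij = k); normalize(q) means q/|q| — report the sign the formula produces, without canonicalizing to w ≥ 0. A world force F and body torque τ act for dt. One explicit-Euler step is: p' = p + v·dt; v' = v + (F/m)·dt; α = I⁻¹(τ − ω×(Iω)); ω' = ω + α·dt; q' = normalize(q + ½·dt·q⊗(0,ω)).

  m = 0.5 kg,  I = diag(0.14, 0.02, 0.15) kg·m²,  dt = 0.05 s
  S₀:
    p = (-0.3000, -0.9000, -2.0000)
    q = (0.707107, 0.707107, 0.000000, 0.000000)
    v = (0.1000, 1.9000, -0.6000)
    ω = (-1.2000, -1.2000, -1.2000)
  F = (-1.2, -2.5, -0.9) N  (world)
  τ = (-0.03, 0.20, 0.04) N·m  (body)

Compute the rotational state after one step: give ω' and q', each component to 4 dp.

angular accel α = (-1.5514, 10.7200, 1.4187)
ω' = ω + α·dt = (-1.2776, -0.6640, -1.1291)
2q̇ = q⊗(0,ω) = (0.8485284, -0.8485284, 0.0000000, -1.6970568)
updated quaternion q' = (0.7273, 0.6850, 0.0000, -0.0424)

ω' = (-1.2776, -0.6640, -1.1291)
q' = (0.7273, 0.6850, 0.0000, -0.0424)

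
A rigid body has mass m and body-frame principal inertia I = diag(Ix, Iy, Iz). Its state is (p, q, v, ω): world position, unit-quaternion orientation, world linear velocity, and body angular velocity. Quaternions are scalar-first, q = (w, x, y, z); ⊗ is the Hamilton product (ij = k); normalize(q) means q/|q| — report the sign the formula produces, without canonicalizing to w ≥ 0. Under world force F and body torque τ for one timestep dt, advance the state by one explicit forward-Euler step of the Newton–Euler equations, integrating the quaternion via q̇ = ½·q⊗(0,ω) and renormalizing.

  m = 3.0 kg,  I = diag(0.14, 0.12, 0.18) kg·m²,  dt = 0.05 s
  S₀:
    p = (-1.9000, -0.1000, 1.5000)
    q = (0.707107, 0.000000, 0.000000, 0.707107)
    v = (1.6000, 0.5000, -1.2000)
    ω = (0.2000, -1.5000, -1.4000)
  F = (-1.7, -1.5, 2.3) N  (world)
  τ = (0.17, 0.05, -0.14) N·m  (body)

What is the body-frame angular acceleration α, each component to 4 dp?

α = (0.3143, 0.3233, -0.8111)

precession coupling ω×(Iω) = (0.1260, 0.0112, 0.0060)
angular accel α = (0.3143, 0.3233, -0.8111)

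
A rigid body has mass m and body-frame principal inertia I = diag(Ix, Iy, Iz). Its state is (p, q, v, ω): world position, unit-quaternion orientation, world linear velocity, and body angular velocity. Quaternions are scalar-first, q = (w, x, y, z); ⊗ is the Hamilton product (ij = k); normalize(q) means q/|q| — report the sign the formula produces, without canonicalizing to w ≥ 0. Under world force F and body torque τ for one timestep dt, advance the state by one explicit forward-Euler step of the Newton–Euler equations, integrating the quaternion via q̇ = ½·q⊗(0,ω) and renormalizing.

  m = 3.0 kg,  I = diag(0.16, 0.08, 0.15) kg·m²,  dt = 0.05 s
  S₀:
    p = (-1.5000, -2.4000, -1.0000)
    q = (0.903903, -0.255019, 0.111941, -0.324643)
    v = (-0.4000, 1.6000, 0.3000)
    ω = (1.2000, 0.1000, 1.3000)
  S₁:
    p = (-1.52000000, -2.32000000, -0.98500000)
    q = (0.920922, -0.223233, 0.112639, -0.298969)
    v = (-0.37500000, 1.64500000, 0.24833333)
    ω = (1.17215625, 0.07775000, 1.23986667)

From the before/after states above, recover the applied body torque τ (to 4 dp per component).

τ = (-0.0800, -0.0200, -0.1900)

ω₁ − ω₀ = (-0.02784375, -0.02225000, -0.06013333)
I·α + gyro = (-0.0800, -0.0200, -0.1900)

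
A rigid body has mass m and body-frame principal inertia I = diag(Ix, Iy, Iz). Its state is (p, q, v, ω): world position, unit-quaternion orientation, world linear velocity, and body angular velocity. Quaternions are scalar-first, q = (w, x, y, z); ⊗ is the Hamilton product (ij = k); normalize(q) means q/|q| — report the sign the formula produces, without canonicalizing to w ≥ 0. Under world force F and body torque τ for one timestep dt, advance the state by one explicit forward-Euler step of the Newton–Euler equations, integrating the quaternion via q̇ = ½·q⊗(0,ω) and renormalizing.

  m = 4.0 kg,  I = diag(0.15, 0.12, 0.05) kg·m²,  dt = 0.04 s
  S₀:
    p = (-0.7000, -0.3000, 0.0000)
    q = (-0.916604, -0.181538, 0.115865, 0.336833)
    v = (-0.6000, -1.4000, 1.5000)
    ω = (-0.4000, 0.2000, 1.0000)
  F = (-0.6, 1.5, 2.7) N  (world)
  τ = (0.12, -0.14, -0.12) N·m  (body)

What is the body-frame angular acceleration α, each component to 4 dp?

gyro term ω×Iω = (-0.0140, -0.0400, 0.0024)
(τ − ω×Iω)/I = (0.8933, -0.8333, -2.4480)

α = (0.8933, -0.8333, -2.4480)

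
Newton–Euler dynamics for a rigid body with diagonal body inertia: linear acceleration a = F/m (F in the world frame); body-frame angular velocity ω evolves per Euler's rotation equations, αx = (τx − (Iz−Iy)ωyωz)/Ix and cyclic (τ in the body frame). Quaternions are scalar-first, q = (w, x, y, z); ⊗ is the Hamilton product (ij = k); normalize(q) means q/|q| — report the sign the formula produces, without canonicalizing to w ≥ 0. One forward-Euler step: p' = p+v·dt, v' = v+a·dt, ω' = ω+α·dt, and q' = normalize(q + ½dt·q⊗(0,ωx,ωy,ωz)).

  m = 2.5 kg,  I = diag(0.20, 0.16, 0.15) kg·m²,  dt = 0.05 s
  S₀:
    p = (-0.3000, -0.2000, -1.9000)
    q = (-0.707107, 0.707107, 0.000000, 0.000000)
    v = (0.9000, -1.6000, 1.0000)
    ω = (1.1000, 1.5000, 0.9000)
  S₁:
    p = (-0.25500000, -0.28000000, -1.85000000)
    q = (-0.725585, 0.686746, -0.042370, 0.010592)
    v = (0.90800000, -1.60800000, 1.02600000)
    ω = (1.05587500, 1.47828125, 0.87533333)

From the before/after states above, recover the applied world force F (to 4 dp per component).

Δv = v₁−v₀ = (0.00800000, -0.00800000, 0.02600000)
m·(v₁−v₀)/dt = (0.4000, -0.4000, 1.3000)

F = (0.4000, -0.4000, 1.3000)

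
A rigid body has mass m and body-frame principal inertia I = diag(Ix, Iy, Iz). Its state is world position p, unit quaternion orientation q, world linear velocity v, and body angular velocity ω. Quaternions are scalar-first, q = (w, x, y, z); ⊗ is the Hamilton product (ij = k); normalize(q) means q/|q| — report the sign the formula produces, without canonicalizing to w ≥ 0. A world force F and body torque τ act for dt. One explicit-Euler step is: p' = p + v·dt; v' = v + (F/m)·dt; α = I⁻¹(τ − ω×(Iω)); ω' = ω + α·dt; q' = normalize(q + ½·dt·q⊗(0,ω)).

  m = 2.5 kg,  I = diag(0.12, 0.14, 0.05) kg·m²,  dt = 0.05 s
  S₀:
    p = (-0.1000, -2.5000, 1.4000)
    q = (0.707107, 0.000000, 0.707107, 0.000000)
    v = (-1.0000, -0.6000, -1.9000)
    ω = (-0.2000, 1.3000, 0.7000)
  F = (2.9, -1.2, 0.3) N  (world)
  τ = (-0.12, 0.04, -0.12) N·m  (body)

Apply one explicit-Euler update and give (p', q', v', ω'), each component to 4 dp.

a = F/m = (1.1600, -0.4800, 0.1200)
new position p' = (-0.1500, -2.5300, 1.3050)
v + (F/m)dt = (-0.9420, -0.6240, -1.8940)
precession coupling ω×(Iω) = (-0.0819, -0.0098, -0.0052)
(τ − ω×Iω)/I = (-0.3175, 0.3557, -2.2960)
ω' = ω + α·dt = (-0.2159, 1.3178, 0.5852)
q⊗(0,ω) = (-0.9192391, 0.3535535, 0.9192391, 0.6363963)
q' = normalize(q + ½dt·q⊗(0,ω)) = (0.6837, 0.0088, 0.7296, 0.0159)

p' = (-0.1500, -2.5300, 1.3050)
q' = (0.6837, 0.0088, 0.7296, 0.0159)
v' = (-0.9420, -0.6240, -1.8940)
ω' = (-0.2159, 1.3178, 0.5852)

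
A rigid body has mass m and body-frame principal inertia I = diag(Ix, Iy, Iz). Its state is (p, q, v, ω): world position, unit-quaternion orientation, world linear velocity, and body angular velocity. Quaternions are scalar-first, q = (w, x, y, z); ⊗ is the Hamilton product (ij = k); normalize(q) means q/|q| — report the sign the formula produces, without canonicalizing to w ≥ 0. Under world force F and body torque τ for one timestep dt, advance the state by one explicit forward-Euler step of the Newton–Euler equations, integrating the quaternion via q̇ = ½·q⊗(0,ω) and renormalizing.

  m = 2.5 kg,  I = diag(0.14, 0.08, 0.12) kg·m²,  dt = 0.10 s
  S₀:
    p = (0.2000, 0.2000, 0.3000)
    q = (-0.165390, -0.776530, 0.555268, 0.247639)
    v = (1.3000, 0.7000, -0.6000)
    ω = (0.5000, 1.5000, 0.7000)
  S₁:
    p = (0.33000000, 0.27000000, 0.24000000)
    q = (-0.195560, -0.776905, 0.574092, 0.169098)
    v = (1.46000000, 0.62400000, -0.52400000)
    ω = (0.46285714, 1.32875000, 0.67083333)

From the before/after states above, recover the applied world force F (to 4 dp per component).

F = (4.0000, -1.9000, 1.9000)

velocity change Δv = (0.16000000, -0.07600000, 0.07600000)
applied force F = (4.0000, -1.9000, 1.9000)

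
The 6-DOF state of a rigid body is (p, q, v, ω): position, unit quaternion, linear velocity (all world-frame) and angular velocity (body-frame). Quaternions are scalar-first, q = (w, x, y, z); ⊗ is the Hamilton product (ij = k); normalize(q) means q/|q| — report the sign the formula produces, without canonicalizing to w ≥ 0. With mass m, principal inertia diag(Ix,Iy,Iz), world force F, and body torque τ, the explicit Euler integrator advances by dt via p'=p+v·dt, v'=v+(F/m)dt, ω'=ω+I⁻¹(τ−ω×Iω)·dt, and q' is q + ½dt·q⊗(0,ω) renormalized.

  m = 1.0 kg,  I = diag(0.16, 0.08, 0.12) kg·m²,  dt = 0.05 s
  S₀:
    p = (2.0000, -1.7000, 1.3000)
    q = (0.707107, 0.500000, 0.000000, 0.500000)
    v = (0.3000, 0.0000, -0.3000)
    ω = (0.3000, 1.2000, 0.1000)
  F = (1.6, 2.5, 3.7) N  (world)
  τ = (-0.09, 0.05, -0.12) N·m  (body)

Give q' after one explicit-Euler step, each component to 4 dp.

q' = (0.7018, 0.4901, 0.0237, 0.5165)

q⊗(0,ω) = (-0.2000000, -0.3878679, 0.9485284, 0.6707107)
q' = normalize(q + ½dt·q⊗(0,ω)) = (0.7018, 0.4901, 0.0237, 0.5165)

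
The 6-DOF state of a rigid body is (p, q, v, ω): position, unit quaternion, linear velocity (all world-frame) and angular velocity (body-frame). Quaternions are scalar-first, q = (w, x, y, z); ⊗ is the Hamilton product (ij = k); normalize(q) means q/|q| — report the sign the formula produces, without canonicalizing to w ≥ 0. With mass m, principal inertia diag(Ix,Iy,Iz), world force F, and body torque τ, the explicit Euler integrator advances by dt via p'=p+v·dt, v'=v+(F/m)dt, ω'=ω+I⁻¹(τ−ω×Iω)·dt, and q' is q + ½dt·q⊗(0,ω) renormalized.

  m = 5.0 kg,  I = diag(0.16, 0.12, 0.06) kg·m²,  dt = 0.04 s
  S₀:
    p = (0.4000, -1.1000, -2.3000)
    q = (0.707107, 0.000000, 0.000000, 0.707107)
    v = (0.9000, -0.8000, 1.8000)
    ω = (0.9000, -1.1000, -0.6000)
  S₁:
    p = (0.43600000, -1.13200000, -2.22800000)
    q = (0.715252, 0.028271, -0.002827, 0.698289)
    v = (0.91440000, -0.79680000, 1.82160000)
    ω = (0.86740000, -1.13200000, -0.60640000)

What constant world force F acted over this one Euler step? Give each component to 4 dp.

velocity change Δv = (0.01440000, 0.00320000, 0.02160000)
F = m·Δv/dt = (1.8000, 0.4000, 2.7000)

F = (1.8000, 0.4000, 2.7000)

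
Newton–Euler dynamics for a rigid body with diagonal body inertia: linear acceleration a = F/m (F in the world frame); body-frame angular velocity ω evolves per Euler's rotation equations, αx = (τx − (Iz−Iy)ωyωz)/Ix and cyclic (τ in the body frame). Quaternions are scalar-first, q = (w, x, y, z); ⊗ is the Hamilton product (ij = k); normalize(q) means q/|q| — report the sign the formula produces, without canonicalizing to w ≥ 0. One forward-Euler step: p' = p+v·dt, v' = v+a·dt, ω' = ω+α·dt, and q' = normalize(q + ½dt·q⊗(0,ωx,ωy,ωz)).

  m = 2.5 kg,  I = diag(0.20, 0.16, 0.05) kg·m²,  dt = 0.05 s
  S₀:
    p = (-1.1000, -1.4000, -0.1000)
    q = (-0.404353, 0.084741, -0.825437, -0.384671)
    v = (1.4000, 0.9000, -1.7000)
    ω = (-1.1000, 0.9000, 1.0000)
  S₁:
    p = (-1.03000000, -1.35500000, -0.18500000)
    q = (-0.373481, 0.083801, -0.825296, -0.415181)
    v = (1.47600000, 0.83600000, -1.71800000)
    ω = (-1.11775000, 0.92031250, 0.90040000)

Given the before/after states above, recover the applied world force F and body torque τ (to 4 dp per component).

velocity change Δv = (0.07600000, -0.06400000, -0.01800000)
F = m·Δv/dt = (3.8000, -3.2000, -0.9000)
Δω = ω₁−ω₀ = (-0.01775000, 0.02031250, -0.09960000)
applied torque τ = (-0.1700, -0.1000, -0.0600)

F = (3.8000, -3.2000, -0.9000)
τ = (-0.1700, -0.1000, -0.0600)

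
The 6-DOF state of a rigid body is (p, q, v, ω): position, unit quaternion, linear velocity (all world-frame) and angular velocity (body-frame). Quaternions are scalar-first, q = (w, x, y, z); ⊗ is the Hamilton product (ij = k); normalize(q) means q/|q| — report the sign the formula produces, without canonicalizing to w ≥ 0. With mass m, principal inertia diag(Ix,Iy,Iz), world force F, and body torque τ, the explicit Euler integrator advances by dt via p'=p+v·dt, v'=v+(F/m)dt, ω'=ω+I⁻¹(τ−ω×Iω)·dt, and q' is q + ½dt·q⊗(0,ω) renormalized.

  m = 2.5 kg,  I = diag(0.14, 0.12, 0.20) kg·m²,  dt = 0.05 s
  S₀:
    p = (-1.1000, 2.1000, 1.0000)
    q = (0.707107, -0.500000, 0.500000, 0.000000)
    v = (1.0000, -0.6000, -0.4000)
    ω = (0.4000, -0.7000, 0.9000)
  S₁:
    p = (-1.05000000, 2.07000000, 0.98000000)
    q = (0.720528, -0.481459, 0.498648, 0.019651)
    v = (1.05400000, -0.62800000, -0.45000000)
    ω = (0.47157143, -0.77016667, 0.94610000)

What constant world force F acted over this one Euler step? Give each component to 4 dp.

v₁ − v₀ = (0.05400000, -0.02800000, -0.05000000)
applied force F = (2.7000, -1.4000, -2.5000)

F = (2.7000, -1.4000, -2.5000)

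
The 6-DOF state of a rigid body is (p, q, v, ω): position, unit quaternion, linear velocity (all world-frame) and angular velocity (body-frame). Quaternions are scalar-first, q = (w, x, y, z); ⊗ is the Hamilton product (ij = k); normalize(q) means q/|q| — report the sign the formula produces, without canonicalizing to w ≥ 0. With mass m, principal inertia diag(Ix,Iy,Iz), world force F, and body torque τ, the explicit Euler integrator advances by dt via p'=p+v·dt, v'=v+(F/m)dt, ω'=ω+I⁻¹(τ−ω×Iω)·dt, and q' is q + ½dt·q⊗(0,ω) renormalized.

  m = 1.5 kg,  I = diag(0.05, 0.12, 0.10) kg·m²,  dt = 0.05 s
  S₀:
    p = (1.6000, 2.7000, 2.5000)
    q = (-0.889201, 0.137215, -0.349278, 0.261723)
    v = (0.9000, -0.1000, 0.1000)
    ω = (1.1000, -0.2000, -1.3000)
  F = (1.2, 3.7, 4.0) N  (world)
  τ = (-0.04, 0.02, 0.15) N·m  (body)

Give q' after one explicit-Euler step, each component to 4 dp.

2q̇ = q⊗(0,ω) = (0.1194478, -0.4717151, 0.6441150, 1.5127241)
updated quaternion q' = (-0.8854, 0.1253, -0.3329, 0.2993)

q' = (-0.8854, 0.1253, -0.3329, 0.2993)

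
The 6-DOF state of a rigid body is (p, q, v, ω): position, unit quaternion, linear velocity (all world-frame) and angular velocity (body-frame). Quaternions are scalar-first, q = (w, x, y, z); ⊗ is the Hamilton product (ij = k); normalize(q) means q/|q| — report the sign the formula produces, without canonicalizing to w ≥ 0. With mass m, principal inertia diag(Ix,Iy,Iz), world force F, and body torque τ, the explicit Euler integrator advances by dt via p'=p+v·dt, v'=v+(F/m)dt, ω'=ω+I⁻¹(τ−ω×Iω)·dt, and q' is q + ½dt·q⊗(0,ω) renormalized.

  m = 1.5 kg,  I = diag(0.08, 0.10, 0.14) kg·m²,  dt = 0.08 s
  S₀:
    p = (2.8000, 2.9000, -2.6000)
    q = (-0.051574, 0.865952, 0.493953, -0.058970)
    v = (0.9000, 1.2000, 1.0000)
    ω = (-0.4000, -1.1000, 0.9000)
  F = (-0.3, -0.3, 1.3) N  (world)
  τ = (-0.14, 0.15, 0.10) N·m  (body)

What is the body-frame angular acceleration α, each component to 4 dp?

ω×(Iω) gyroscopic = (-0.0396, 0.0216, 0.0088)
(τ − ω×Iω)/I = (-1.2550, 1.2840, 0.6514)

α = (-1.2550, 1.2840, 0.6514)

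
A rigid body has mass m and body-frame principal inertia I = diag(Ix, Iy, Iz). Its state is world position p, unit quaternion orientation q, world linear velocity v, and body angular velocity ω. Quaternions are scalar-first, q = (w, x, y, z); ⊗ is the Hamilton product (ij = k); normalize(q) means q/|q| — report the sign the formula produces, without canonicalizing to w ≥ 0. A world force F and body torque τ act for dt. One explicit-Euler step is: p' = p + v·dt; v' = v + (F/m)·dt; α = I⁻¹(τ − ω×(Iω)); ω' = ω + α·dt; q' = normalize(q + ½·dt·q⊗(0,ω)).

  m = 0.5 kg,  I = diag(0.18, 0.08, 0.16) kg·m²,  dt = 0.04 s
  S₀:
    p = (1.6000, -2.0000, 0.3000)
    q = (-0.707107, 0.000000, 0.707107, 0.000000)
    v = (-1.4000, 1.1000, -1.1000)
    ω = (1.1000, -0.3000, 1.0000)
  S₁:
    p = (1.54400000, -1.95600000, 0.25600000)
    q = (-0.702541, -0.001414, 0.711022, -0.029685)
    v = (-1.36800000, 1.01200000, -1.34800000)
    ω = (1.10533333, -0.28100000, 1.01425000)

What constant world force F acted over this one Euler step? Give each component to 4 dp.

v₁ − v₀ = (0.03200000, -0.08800000, -0.24800000)
applied force F = (0.4000, -1.1000, -3.1000)

F = (0.4000, -1.1000, -3.1000)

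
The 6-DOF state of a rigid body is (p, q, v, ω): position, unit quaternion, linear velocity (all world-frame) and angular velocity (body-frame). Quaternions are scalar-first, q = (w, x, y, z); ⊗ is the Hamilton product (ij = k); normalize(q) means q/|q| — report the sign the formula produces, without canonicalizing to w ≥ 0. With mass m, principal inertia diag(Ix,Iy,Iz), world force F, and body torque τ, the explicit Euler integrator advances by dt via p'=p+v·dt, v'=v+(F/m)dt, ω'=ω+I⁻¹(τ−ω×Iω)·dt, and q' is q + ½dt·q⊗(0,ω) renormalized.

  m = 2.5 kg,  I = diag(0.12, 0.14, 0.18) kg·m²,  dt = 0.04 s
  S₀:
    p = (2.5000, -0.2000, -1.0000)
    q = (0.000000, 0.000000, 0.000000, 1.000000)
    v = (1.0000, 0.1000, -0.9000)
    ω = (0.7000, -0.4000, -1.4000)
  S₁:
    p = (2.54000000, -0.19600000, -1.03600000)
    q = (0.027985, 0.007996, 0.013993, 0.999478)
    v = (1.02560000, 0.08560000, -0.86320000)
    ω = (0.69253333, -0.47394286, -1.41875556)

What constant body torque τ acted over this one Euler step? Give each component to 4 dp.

ω₁ − ω₀ = (-0.00746667, -0.07394286, -0.01875556)
precession coupling = (0.0224, 0.0588, -0.0056)
I·α + gyro = (0.0000, -0.2000, -0.0900)

τ = (0.0000, -0.2000, -0.0900)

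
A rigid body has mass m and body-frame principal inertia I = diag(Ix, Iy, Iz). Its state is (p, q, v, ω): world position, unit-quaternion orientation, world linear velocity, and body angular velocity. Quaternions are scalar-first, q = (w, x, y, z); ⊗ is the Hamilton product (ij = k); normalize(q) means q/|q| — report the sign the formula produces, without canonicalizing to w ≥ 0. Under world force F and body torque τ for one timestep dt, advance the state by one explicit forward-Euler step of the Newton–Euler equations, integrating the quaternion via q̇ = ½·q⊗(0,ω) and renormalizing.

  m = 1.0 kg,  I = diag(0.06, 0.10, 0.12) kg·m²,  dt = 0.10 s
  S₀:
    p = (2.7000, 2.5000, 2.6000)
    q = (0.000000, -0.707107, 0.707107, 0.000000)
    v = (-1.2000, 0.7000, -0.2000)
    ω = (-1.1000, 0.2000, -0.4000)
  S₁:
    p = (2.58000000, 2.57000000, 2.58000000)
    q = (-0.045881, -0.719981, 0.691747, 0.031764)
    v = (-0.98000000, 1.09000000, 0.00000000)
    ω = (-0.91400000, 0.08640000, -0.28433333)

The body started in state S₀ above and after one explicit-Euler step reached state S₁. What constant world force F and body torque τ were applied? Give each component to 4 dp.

F = (2.2000, 3.9000, 2.0000)
τ = (0.1100, -0.1400, 0.1300)

Δv = v₁−v₀ = (0.22000000, 0.39000000, 0.20000000)
F = m·Δv/dt = (2.2000, 3.9000, 2.0000)
ω₁ − ω₀ = (0.18600000, -0.11360000, 0.11566667)
applied torque τ = (0.1100, -0.1400, 0.1300)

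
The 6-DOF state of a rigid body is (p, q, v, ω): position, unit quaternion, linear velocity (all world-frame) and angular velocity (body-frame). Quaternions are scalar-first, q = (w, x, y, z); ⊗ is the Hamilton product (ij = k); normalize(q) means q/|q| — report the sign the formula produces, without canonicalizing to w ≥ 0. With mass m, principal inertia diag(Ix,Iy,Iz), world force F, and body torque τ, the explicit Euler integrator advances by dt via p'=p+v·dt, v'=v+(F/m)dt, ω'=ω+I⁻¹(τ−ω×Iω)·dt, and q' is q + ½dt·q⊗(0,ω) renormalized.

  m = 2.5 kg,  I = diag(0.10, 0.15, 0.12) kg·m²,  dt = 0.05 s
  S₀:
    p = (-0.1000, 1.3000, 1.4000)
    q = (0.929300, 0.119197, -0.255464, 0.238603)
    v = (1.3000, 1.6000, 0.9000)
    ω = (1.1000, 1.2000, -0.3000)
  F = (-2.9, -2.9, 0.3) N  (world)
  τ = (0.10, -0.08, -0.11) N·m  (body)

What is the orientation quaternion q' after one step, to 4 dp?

q' = (0.9347, 0.1394, -0.2199, 0.2420)

q⊗(0,ω) = (0.2470210, 0.8125456, 1.4133824, 0.1452568)
q' = normalize(q + ½dt·q⊗(0,ω)) = (0.9347, 0.1394, -0.2199, 0.2420)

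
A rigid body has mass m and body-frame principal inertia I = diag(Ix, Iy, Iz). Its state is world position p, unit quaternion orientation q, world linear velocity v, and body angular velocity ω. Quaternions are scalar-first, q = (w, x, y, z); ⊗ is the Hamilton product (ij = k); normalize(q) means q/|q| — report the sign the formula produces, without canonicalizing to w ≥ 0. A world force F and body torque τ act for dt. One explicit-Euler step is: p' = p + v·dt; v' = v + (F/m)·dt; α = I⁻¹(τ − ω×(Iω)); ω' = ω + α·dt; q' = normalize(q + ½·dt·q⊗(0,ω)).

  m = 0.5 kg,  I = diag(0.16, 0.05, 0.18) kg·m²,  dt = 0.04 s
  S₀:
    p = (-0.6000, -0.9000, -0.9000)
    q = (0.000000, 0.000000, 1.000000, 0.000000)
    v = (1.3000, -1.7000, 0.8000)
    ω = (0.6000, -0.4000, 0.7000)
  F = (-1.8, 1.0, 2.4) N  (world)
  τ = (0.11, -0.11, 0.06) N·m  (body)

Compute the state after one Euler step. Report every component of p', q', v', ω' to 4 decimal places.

p' = (-0.5480, -0.9680, -0.8680)
q' = (0.0080, 0.0140, 0.9998, -0.0120)
v' = (1.1560, -1.6200, 0.9920)
ω' = (0.6366, -0.4813, 0.7075)

ω×(Iω) gyroscopic = (-0.0364, -0.0084, 0.0264)
α = I⁻¹(τ − ω×Iω) = (0.9150, -2.0320, 0.1867)
new body rate ω' = (0.6366, -0.4813, 0.7075)
q⊗(0,ω) = (0.4000000, 0.7000000, 0.0000000, -0.6000000)
updated quaternion q' = (0.0080, 0.0140, 0.9998, -0.0120)
linear accel F/m = (-3.6000, 2.0000, 4.8000)
p' = p + v·dt = (-0.5480, -0.9680, -0.8680)
v + (F/m)dt = (1.1560, -1.6200, 0.9920)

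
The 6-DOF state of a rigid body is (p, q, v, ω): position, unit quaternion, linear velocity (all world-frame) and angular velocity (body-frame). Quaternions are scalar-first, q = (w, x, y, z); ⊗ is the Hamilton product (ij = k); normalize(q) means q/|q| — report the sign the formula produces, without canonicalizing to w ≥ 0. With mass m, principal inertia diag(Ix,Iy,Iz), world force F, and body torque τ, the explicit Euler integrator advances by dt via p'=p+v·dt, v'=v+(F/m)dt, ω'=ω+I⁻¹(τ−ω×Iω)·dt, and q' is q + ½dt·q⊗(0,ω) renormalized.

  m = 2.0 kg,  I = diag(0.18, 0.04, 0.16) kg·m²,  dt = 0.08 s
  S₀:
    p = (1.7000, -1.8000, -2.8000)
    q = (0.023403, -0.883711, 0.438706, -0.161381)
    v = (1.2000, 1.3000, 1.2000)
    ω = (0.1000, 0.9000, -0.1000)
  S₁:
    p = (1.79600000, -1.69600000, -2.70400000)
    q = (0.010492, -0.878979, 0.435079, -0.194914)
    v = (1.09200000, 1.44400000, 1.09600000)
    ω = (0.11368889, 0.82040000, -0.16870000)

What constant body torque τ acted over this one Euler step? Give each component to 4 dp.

τ = (0.0200, -0.0400, -0.1500)

Δω = ω₁−ω₀ = (0.01368889, -0.07960000, -0.06870000)
gyro term ω₀×Iω₀ = (-0.0108, -0.0002, -0.0126)
applied torque τ = (0.0200, -0.0400, -0.1500)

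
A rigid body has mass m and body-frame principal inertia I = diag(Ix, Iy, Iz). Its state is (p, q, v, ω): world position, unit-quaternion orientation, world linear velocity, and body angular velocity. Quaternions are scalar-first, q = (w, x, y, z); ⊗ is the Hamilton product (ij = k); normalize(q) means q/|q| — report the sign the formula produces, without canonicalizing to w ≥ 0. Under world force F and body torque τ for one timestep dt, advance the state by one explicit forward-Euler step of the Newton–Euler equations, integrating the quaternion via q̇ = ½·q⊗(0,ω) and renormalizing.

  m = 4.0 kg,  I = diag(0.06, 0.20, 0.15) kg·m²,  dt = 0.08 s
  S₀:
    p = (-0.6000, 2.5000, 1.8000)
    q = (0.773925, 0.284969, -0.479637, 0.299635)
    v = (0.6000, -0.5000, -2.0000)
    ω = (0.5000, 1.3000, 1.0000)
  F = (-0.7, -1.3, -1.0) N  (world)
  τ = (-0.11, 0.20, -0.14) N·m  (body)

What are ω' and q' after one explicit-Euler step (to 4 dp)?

ω' = (0.4400, 1.3980, 0.8768)
q' = (0.7794, 0.2651, -0.4438, 0.3542)

ω×(Iω) gyroscopic = (-0.0650, -0.0450, 0.0910)
α = I⁻¹(τ − ω×Iω) = (-0.7500, 1.2250, -1.5400)
ω + α·dt = (0.4400, 1.3980, 0.8768)
2q̇ = q⊗(0,ω) = (0.1814086, -0.4822000, 0.8709510, 1.3842032)
updated quaternion q' = (0.7794, 0.2651, -0.4438, 0.3542)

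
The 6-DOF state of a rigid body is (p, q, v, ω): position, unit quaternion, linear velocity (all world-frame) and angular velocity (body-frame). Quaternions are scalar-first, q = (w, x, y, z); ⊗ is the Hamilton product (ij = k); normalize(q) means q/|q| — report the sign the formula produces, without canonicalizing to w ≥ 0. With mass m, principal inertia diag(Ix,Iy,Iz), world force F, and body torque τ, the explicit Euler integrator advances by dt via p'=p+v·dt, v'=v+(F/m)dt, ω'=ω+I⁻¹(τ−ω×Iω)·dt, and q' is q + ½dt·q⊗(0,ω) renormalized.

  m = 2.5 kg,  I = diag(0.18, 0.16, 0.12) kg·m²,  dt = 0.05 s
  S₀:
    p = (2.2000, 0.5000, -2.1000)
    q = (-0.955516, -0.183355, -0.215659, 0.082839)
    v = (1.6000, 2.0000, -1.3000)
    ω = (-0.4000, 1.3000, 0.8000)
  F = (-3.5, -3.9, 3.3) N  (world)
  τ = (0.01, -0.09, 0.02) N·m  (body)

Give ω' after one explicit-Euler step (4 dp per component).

α = I⁻¹(τ − ω×Iω) = (0.2867, -0.4425, 0.0800)
ω' = ω + α·dt = (-0.3857, 1.2779, 0.8040)

ω' = (-0.3857, 1.2779, 0.8040)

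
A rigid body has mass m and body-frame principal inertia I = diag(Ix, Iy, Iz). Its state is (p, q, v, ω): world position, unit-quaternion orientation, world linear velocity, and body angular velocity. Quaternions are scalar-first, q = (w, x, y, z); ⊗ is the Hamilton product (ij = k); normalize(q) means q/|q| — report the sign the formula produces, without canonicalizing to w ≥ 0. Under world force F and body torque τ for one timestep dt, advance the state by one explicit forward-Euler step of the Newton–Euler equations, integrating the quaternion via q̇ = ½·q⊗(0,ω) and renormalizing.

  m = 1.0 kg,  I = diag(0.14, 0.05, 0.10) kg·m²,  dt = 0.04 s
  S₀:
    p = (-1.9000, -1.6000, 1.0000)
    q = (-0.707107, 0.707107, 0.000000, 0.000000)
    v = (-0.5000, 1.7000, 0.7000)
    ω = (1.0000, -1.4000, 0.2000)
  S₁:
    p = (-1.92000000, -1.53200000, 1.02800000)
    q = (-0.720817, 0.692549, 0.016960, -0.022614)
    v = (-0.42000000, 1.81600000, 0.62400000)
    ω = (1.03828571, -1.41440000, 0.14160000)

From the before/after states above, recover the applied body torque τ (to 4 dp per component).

τ = (0.1200, -0.0100, -0.0200)

rate change Δω = (0.03828571, -0.01440000, -0.05840000)
I·α + gyro = (0.1200, -0.0100, -0.0200)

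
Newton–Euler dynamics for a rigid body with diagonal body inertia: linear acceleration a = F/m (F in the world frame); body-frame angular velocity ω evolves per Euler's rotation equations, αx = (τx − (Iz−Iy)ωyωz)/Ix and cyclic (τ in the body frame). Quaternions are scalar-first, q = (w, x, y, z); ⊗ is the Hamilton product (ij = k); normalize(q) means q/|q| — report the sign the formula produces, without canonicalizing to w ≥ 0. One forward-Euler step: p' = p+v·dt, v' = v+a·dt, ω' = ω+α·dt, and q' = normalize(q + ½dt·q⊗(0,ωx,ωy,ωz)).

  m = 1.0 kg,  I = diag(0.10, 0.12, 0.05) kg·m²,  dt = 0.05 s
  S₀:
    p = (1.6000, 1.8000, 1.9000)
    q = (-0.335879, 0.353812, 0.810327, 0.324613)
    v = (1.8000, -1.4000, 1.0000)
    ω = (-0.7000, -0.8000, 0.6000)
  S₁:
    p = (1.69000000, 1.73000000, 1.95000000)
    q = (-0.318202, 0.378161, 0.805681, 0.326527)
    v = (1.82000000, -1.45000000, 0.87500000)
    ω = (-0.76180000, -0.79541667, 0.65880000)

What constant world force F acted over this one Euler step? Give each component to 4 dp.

v₁ − v₀ = (0.02000000, -0.05000000, -0.12500000)
applied force F = (0.4000, -1.0000, -2.5000)

F = (0.4000, -1.0000, -2.5000)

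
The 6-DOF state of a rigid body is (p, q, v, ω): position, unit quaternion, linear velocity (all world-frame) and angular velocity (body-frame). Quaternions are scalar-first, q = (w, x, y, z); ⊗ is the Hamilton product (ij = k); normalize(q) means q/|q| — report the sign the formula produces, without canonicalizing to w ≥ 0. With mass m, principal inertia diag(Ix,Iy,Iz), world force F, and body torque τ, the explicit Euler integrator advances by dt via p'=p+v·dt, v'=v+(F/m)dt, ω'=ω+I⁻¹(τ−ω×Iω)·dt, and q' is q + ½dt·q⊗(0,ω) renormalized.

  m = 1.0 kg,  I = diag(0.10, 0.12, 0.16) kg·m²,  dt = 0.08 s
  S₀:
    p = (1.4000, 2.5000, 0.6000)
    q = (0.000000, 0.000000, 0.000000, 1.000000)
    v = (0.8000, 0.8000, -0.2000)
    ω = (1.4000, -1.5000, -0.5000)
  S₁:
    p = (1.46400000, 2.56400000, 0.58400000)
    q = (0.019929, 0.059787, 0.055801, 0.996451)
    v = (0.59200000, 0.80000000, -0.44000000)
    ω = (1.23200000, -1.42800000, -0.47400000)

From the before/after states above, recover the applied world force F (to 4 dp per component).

Δv = v₁−v₀ = (-0.20800000, 0.00000000, -0.24000000)
applied force F = (-2.6000, 0.0000, -3.0000)

F = (-2.6000, 0.0000, -3.0000)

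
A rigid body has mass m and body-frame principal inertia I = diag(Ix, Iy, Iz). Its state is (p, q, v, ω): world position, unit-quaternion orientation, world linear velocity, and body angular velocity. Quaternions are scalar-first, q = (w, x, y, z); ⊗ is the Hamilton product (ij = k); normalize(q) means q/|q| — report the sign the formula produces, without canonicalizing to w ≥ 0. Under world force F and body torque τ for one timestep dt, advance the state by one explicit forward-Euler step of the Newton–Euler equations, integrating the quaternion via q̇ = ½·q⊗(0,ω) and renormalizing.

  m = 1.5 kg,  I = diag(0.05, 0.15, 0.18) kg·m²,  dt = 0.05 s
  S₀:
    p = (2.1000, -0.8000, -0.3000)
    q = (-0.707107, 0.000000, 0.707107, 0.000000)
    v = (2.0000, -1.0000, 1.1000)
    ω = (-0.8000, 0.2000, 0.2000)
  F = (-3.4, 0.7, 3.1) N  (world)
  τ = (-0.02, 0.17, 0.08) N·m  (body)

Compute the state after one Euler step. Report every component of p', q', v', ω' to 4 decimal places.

p' = (2.2000, -0.8500, -0.2450)
q' = (-0.7105, 0.0177, 0.7034, 0.0106)
v' = (1.8867, -0.9767, 1.2033)
ω' = (-0.8212, 0.2497, 0.2267)

precession coupling ω×(Iω) = (0.0012, 0.0208, -0.0160)
angular accel α = (-0.4240, 0.9947, 0.5333)
ω + α·dt = (-0.8212, 0.2497, 0.2267)
Hamilton product q⊗(0,ω) = (-0.1414214, 0.7071070, -0.1414214, 0.4242642)
updated quaternion q' = (-0.7105, 0.0177, 0.7034, 0.0106)
a = F/m = (-2.2667, 0.4667, 2.0667)
p' = p + v·dt = (2.2000, -0.8500, -0.2450)
v' = v + a·dt = (1.8867, -0.9767, 1.2033)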